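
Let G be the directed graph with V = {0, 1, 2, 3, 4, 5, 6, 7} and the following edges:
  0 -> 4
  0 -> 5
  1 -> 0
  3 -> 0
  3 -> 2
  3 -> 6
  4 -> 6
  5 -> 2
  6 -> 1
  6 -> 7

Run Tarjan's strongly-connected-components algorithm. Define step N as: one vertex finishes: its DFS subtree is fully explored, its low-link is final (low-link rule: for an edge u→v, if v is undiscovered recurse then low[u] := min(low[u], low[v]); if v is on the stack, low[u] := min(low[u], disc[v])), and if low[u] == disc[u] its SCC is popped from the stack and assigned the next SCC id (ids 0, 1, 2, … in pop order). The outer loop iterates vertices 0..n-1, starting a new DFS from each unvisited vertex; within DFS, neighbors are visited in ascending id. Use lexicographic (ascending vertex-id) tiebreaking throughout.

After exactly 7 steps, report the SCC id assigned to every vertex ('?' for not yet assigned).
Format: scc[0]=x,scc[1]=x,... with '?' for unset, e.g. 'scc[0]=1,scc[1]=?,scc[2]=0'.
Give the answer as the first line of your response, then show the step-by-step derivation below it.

scc[0]=3,scc[1]=3,scc[2]=1,scc[3]=?,scc[4]=3,scc[5]=2,scc[6]=3,scc[7]=0

step 1: low=(low[0]=0,low[1]=0,low[2]=?,low[3]=?,low[4]=1,low[5]=?,low[6]=2,low[7]=?); scc=(scc[0]=?,scc[1]=?,scc[2]=?,scc[3]=?,scc[4]=?,scc[5]=?,scc[6]=?,scc[7]=?)
step 2: low=(low[0]=0,low[1]=0,low[2]=?,low[3]=?,low[4]=1,low[5]=?,low[6]=0,low[7]=4); scc=(scc[0]=?,scc[1]=?,scc[2]=?,scc[3]=?,scc[4]=?,scc[5]=?,scc[6]=?,scc[7]=0)
step 3: low=(low[0]=0,low[1]=0,low[2]=?,low[3]=?,low[4]=1,low[5]=?,low[6]=0,low[7]=4); scc=(scc[0]=?,scc[1]=?,scc[2]=?,scc[3]=?,scc[4]=?,scc[5]=?,scc[6]=?,scc[7]=0)
step 4: low=(low[0]=0,low[1]=0,low[2]=?,low[3]=?,low[4]=0,low[5]=?,low[6]=0,low[7]=4); scc=(scc[0]=?,scc[1]=?,scc[2]=?,scc[3]=?,scc[4]=?,scc[5]=?,scc[6]=?,scc[7]=0)
step 5: low=(low[0]=0,low[1]=0,low[2]=6,low[3]=?,low[4]=0,low[5]=5,low[6]=0,low[7]=4); scc=(scc[0]=?,scc[1]=?,scc[2]=1,scc[3]=?,scc[4]=?,scc[5]=?,scc[6]=?,scc[7]=0)
step 6: low=(low[0]=0,low[1]=0,low[2]=6,low[3]=?,low[4]=0,low[5]=5,low[6]=0,low[7]=4); scc=(scc[0]=?,scc[1]=?,scc[2]=1,scc[3]=?,scc[4]=?,scc[5]=2,scc[6]=?,scc[7]=0)
step 7: low=(low[0]=0,low[1]=0,low[2]=6,low[3]=?,low[4]=0,low[5]=5,low[6]=0,low[7]=4); scc=(scc[0]=3,scc[1]=3,scc[2]=1,scc[3]=?,scc[4]=3,scc[5]=2,scc[6]=3,scc[7]=0)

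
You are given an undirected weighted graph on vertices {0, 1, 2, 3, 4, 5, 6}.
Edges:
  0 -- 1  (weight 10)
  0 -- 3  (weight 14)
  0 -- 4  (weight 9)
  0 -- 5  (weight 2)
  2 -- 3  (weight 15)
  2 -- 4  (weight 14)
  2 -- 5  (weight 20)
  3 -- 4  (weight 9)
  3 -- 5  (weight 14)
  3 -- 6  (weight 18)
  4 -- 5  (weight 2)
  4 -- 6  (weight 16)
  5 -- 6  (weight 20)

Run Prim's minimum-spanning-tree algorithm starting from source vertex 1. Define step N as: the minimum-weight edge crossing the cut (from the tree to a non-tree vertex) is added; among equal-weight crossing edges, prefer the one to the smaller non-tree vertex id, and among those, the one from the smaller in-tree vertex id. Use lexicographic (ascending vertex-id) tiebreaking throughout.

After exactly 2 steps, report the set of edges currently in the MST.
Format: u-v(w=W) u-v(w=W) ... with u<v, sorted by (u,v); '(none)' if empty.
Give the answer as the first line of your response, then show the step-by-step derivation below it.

0-1(w=10) 0-5(w=2)

step 1: add edge 0-1 (w=10); MST = {0-1(w=10)}
step 2: add edge 0-5 (w=2); MST = {0-1(w=10) 0-5(w=2)}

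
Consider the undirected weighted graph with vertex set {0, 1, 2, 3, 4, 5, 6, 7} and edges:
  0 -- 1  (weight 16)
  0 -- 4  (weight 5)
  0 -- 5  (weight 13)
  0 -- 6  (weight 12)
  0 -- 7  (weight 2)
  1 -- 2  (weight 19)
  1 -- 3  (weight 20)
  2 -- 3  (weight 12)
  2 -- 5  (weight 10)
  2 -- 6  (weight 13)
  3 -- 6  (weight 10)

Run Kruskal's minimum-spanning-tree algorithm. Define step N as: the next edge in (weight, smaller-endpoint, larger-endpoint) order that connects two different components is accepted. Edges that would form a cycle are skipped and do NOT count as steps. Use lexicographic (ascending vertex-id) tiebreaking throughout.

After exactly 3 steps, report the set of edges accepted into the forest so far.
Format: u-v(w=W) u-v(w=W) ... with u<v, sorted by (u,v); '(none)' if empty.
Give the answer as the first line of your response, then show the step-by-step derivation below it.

0-4(w=5) 0-7(w=2) 2-5(w=10)

step 1: add edge 0-7 (w=2); MST = {0-7(w=2)}
step 2: add edge 0-4 (w=5); MST = {0-4(w=5) 0-7(w=2)}
step 3: add edge 2-5 (w=10); MST = {0-4(w=5) 0-7(w=2) 2-5(w=10)}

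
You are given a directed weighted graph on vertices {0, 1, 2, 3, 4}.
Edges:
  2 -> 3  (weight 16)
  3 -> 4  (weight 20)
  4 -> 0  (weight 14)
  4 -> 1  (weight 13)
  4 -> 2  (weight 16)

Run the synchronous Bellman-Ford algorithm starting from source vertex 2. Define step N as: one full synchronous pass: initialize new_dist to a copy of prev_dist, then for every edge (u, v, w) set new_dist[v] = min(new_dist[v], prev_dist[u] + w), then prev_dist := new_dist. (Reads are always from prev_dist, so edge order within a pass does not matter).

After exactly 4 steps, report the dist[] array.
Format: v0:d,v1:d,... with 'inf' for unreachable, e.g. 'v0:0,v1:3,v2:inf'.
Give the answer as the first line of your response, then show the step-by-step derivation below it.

v0:50,v1:49,v2:0,v3:16,v4:36

step 1: dist = v0:inf,v1:inf,v2:0,v3:16,v4:inf
step 2: dist = v0:inf,v1:inf,v2:0,v3:16,v4:36
step 3: dist = v0:50,v1:49,v2:0,v3:16,v4:36
step 4: dist = v0:50,v1:49,v2:0,v3:16,v4:36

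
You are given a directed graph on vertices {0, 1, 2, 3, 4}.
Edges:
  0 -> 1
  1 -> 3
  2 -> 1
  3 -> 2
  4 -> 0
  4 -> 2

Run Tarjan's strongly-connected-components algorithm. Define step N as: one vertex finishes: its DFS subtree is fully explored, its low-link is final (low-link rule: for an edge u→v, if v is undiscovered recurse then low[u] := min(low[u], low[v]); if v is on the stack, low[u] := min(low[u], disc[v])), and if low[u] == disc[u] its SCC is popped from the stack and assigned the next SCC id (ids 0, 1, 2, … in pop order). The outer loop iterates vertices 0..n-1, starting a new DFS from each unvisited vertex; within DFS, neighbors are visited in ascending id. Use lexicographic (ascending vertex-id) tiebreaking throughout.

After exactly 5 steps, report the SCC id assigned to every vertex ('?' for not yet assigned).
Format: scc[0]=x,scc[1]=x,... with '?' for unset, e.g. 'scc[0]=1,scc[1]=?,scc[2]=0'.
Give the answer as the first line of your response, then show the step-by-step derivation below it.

scc[0]=1,scc[1]=0,scc[2]=0,scc[3]=0,scc[4]=2

step 1: low=(low[0]=0,low[1]=1,low[2]=1,low[3]=2,low[4]=?); scc=(scc[0]=?,scc[1]=?,scc[2]=?,scc[3]=?,scc[4]=?)
step 2: low=(low[0]=0,low[1]=1,low[2]=1,low[3]=1,low[4]=?); scc=(scc[0]=?,scc[1]=?,scc[2]=?,scc[3]=?,scc[4]=?)
step 3: low=(low[0]=0,low[1]=1,low[2]=1,low[3]=1,low[4]=?); scc=(scc[0]=?,scc[1]=0,scc[2]=0,scc[3]=0,scc[4]=?)
step 4: low=(low[0]=0,low[1]=1,low[2]=1,low[3]=1,low[4]=?); scc=(scc[0]=1,scc[1]=0,scc[2]=0,scc[3]=0,scc[4]=?)
step 5: low=(low[0]=0,low[1]=1,low[2]=1,low[3]=1,low[4]=4); scc=(scc[0]=1,scc[1]=0,scc[2]=0,scc[3]=0,scc[4]=2)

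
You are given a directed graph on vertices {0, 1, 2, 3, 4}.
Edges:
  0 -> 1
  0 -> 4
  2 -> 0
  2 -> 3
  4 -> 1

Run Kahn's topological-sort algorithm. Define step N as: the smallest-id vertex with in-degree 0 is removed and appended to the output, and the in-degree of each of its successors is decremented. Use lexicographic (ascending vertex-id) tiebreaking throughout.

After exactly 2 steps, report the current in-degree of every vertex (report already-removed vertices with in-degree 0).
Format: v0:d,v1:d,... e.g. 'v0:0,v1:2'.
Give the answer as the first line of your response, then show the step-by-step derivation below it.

v0:0,v1:1,v2:0,v3:0,v4:0

step 1: output 2; order=[2]; indeg=(0,2,0,0,1)
step 2: output 0; order=[2,0]; indeg=(0,1,0,0,0)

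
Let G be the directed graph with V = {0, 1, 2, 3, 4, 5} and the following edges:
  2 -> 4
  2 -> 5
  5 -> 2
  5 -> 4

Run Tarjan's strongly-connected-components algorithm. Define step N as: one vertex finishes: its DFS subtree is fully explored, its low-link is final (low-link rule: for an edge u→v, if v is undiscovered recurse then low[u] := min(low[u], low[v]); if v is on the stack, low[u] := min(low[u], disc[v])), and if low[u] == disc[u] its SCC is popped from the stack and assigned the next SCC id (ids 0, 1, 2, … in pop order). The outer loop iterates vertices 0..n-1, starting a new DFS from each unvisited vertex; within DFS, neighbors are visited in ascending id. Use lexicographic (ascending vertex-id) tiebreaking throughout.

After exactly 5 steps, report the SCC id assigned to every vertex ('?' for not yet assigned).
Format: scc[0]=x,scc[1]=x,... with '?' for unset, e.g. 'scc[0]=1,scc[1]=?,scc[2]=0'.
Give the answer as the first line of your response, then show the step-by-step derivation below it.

scc[0]=0,scc[1]=1,scc[2]=3,scc[3]=?,scc[4]=2,scc[5]=3

step 1: low=(low[0]=0,low[1]=?,low[2]=?,low[3]=?,low[4]=?,low[5]=?); scc=(scc[0]=0,scc[1]=?,scc[2]=?,scc[3]=?,scc[4]=?,scc[5]=?)
step 2: low=(low[0]=0,low[1]=1,low[2]=?,low[3]=?,low[4]=?,low[5]=?); scc=(scc[0]=0,scc[1]=1,scc[2]=?,scc[3]=?,scc[4]=?,scc[5]=?)
step 3: low=(low[0]=0,low[1]=1,low[2]=2,low[3]=?,low[4]=3,low[5]=?); scc=(scc[0]=0,scc[1]=1,scc[2]=?,scc[3]=?,scc[4]=2,scc[5]=?)
step 4: low=(low[0]=0,low[1]=1,low[2]=2,low[3]=?,low[4]=3,low[5]=2); scc=(scc[0]=0,scc[1]=1,scc[2]=?,scc[3]=?,scc[4]=2,scc[5]=?)
step 5: low=(low[0]=0,low[1]=1,low[2]=2,low[3]=?,low[4]=3,low[5]=2); scc=(scc[0]=0,scc[1]=1,scc[2]=3,scc[3]=?,scc[4]=2,scc[5]=3)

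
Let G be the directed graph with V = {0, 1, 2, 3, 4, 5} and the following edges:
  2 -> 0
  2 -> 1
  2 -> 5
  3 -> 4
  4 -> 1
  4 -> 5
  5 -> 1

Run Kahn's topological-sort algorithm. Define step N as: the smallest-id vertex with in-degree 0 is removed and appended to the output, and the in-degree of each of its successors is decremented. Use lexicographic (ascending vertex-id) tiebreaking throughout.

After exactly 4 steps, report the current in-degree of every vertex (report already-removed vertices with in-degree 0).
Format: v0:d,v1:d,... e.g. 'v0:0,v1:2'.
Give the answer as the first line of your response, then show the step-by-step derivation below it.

v0:0,v1:1,v2:0,v3:0,v4:0,v5:0

step 1: output 2; order=[2]; indeg=(0,2,0,0,1,1)
step 2: output 0; order=[2,0]; indeg=(0,2,0,0,1,1)
step 3: output 3; order=[2,0,3]; indeg=(0,2,0,0,0,1)
step 4: output 4; order=[2,0,3,4]; indeg=(0,1,0,0,0,0)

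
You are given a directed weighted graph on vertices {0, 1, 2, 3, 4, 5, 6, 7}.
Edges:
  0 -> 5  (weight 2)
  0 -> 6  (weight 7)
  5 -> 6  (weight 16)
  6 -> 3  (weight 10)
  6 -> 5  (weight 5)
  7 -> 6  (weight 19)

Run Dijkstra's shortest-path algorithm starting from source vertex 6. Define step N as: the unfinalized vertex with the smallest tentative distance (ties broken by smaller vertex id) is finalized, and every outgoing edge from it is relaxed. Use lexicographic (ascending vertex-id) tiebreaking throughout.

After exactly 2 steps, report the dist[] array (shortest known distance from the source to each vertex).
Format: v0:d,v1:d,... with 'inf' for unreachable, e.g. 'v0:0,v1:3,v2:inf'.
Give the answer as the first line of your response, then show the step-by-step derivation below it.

v0:inf,v1:inf,v2:inf,v3:10,v4:inf,v5:5,v6:0,v7:inf

step 1: dist = v0:inf,v1:inf,v2:inf,v3:10,v4:inf,v5:5,v6:0,v7:inf
step 2: dist = v0:inf,v1:inf,v2:inf,v3:10,v4:inf,v5:5,v6:0,v7:inf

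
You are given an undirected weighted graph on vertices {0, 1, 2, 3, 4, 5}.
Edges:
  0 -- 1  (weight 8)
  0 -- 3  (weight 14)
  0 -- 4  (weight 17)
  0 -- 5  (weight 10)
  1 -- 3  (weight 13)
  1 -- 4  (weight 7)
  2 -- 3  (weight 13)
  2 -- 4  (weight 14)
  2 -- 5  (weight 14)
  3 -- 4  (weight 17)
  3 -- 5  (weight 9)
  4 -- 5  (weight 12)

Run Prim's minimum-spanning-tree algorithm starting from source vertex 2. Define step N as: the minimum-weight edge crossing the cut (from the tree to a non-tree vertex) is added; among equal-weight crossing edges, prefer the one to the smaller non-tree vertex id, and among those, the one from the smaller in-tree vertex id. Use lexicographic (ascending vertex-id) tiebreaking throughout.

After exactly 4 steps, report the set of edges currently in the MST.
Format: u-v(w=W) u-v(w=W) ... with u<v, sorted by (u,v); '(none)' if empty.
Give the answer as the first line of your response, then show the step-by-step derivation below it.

0-1(w=8) 0-5(w=10) 2-3(w=13) 3-5(w=9)

step 1: add edge 2-3 (w=13); MST = {2-3(w=13)}
step 2: add edge 3-5 (w=9); MST = {2-3(w=13) 3-5(w=9)}
step 3: add edge 0-5 (w=10); MST = {0-5(w=10) 2-3(w=13) 3-5(w=9)}
step 4: add edge 0-1 (w=8); MST = {0-1(w=8) 0-5(w=10) 2-3(w=13) 3-5(w=9)}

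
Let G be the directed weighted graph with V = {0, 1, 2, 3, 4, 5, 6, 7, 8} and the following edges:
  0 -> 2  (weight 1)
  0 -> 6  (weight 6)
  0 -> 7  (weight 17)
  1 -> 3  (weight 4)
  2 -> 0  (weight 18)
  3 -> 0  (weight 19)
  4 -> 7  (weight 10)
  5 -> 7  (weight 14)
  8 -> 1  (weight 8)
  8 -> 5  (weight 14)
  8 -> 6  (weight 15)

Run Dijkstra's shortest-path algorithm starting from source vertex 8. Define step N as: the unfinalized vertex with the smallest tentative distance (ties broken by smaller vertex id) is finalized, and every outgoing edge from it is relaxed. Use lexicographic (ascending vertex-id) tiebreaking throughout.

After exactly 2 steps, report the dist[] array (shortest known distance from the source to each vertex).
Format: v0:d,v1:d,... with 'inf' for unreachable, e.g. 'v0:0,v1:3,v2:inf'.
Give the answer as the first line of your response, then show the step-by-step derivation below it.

v0:inf,v1:8,v2:inf,v3:12,v4:inf,v5:14,v6:15,v7:inf,v8:0

step 1: dist = v0:inf,v1:8,v2:inf,v3:inf,v4:inf,v5:14,v6:15,v7:inf,v8:0
step 2: dist = v0:inf,v1:8,v2:inf,v3:12,v4:inf,v5:14,v6:15,v7:inf,v8:0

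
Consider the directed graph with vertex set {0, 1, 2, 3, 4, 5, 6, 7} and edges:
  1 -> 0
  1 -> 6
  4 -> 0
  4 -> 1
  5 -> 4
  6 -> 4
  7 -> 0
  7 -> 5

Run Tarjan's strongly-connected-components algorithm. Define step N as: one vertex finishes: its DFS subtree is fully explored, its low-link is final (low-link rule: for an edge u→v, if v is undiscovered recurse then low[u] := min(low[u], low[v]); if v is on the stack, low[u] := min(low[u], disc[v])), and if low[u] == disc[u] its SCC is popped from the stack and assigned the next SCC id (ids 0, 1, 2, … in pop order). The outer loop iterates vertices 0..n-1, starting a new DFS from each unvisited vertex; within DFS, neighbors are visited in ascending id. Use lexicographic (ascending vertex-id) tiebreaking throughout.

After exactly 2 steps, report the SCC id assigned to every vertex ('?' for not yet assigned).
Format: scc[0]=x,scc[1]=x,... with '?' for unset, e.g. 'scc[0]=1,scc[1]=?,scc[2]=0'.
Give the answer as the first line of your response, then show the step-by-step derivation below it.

scc[0]=0,scc[1]=?,scc[2]=?,scc[3]=?,scc[4]=?,scc[5]=?,scc[6]=?,scc[7]=?

step 1: low=(low[0]=0,low[1]=?,low[2]=?,low[3]=?,low[4]=?,low[5]=?,low[6]=?,low[7]=?); scc=(scc[0]=0,scc[1]=?,scc[2]=?,scc[3]=?,scc[4]=?,scc[5]=?,scc[6]=?,scc[7]=?)
step 2: low=(low[0]=0,low[1]=1,low[2]=?,low[3]=?,low[4]=1,low[5]=?,low[6]=2,low[7]=?); scc=(scc[0]=0,scc[1]=?,scc[2]=?,scc[3]=?,scc[4]=?,scc[5]=?,scc[6]=?,scc[7]=?)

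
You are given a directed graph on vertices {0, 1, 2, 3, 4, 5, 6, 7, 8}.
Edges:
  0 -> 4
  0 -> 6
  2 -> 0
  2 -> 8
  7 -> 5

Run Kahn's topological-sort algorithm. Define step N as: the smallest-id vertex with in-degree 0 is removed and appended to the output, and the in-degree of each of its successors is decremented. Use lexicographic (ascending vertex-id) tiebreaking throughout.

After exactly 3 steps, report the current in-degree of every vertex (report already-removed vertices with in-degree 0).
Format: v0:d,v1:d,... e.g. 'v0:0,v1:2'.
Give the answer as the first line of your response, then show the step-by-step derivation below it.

v0:0,v1:0,v2:0,v3:0,v4:0,v5:1,v6:0,v7:0,v8:0

step 1: output 1; order=[1]; indeg=(1,0,0,0,1,1,1,0,1)
step 2: output 2; order=[1,2]; indeg=(0,0,0,0,1,1,1,0,0)
step 3: output 0; order=[1,2,0]; indeg=(0,0,0,0,0,1,0,0,0)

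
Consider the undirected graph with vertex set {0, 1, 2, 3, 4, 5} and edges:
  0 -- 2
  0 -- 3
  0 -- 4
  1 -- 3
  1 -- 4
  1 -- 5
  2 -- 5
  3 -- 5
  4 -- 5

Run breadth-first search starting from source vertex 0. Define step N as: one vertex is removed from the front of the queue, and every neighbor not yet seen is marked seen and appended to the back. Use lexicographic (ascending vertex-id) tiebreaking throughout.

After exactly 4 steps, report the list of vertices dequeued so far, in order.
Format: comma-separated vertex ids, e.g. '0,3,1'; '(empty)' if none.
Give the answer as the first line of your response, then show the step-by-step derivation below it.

0,2,3,4

step 1: dequeue 0; queue=[2,3,4]; order=0
step 2: dequeue 2; queue=[3,4,5]; order=0,2
step 3: dequeue 3; queue=[4,5,1]; order=0,2,3
step 4: dequeue 4; queue=[5,1]; order=0,2,3,4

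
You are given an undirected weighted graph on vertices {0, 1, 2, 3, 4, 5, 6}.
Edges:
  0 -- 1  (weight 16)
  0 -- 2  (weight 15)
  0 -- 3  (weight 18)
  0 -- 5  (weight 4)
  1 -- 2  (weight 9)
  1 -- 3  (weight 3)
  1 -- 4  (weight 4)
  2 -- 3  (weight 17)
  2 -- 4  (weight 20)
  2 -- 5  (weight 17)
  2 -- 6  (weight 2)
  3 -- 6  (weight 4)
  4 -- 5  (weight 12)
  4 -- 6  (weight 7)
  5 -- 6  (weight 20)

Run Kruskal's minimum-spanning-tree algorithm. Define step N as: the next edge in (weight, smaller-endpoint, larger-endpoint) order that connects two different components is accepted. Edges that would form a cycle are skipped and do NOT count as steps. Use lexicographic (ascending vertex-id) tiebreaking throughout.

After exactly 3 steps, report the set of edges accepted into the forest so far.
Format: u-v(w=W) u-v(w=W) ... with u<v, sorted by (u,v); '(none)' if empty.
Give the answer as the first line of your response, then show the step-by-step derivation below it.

0-5(w=4) 1-3(w=3) 2-6(w=2)

step 1: add edge 2-6 (w=2); MST = {2-6(w=2)}
step 2: add edge 1-3 (w=3); MST = {1-3(w=3) 2-6(w=2)}
step 3: add edge 0-5 (w=4); MST = {0-5(w=4) 1-3(w=3) 2-6(w=2)}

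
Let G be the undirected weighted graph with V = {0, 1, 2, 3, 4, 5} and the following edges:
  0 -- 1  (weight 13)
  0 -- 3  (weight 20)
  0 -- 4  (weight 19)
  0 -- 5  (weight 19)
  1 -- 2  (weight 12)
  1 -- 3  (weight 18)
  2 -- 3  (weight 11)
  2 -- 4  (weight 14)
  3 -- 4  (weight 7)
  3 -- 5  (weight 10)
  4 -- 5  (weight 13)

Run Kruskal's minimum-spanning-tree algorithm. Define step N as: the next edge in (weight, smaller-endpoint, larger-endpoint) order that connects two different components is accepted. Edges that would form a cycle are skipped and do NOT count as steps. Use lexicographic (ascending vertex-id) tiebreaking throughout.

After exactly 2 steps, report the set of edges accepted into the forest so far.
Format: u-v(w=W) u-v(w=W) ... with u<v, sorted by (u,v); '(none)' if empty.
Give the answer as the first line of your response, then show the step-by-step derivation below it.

3-4(w=7) 3-5(w=10)

step 1: add edge 3-4 (w=7); MST = {3-4(w=7)}
step 2: add edge 3-5 (w=10); MST = {3-4(w=7) 3-5(w=10)}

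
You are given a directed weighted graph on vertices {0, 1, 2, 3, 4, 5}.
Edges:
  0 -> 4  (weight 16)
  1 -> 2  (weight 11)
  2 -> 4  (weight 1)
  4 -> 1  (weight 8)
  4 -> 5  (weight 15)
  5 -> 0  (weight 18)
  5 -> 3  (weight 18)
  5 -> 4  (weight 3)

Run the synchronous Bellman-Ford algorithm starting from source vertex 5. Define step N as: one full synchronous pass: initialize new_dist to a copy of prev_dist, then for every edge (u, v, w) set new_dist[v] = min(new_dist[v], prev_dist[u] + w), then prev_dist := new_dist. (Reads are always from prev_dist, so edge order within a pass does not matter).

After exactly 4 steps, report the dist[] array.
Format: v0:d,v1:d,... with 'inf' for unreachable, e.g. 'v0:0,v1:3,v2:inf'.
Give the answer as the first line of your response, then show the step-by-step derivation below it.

v0:18,v1:11,v2:22,v3:18,v4:3,v5:0

step 1: dist = v0:18,v1:inf,v2:inf,v3:18,v4:3,v5:0
step 2: dist = v0:18,v1:11,v2:inf,v3:18,v4:3,v5:0
step 3: dist = v0:18,v1:11,v2:22,v3:18,v4:3,v5:0
step 4: dist = v0:18,v1:11,v2:22,v3:18,v4:3,v5:0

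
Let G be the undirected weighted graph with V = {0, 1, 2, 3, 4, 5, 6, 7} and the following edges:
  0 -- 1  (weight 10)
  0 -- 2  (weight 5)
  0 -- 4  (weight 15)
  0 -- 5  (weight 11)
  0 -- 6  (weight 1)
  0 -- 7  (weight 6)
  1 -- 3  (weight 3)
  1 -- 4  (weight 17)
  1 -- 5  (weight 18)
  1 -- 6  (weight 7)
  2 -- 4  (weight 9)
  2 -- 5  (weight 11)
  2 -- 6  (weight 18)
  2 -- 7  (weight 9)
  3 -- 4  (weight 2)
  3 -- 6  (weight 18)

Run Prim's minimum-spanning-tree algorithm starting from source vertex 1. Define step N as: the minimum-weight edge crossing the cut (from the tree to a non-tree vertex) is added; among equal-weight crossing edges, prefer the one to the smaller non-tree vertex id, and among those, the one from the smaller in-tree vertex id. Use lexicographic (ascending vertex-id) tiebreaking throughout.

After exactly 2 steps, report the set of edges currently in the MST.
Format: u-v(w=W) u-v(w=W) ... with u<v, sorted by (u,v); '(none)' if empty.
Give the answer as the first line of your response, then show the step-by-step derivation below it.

1-3(w=3) 3-4(w=2)

step 1: add edge 1-3 (w=3); MST = {1-3(w=3)}
step 2: add edge 3-4 (w=2); MST = {1-3(w=3) 3-4(w=2)}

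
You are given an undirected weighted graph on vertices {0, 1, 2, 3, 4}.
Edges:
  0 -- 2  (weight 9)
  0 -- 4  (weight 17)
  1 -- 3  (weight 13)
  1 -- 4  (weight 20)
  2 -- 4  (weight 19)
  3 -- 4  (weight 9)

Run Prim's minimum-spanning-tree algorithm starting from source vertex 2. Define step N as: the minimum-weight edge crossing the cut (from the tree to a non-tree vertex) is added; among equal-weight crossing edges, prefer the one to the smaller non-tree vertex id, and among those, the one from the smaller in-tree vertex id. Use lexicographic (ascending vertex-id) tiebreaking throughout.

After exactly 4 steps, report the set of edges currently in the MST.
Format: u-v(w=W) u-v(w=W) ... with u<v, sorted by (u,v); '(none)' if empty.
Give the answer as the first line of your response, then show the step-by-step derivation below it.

0-2(w=9) 0-4(w=17) 1-3(w=13) 3-4(w=9)

step 1: add edge 0-2 (w=9); MST = {0-2(w=9)}
step 2: add edge 0-4 (w=17); MST = {0-2(w=9) 0-4(w=17)}
step 3: add edge 3-4 (w=9); MST = {0-2(w=9) 0-4(w=17) 3-4(w=9)}
step 4: add edge 1-3 (w=13); MST = {0-2(w=9) 0-4(w=17) 1-3(w=13) 3-4(w=9)}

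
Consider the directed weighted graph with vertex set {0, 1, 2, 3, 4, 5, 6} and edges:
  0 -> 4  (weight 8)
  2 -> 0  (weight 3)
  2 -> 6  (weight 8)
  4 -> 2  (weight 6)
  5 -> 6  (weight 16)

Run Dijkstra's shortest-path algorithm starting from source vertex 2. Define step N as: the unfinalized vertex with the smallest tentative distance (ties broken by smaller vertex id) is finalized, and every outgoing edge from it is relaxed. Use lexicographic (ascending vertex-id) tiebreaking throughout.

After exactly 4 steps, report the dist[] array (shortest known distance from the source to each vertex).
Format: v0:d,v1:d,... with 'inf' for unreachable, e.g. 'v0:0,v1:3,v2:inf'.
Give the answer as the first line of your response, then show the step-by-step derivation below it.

v0:3,v1:inf,v2:0,v3:inf,v4:11,v5:inf,v6:8

step 1: dist = v0:3,v1:inf,v2:0,v3:inf,v4:inf,v5:inf,v6:8
step 2: dist = v0:3,v1:inf,v2:0,v3:inf,v4:11,v5:inf,v6:8
step 3: dist = v0:3,v1:inf,v2:0,v3:inf,v4:11,v5:inf,v6:8
step 4: dist = v0:3,v1:inf,v2:0,v3:inf,v4:11,v5:inf,v6:8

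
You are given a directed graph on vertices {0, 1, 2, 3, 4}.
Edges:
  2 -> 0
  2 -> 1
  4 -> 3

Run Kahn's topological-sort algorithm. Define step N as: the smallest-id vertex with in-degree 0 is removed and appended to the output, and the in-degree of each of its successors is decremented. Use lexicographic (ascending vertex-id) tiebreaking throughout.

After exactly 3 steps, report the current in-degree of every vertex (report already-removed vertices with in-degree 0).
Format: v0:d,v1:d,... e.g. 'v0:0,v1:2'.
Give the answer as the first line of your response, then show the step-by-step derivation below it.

v0:0,v1:0,v2:0,v3:1,v4:0

step 1: output 2; order=[2]; indeg=(0,0,0,1,0)
step 2: output 0; order=[2,0]; indeg=(0,0,0,1,0)
step 3: output 1; order=[2,0,1]; indeg=(0,0,0,1,0)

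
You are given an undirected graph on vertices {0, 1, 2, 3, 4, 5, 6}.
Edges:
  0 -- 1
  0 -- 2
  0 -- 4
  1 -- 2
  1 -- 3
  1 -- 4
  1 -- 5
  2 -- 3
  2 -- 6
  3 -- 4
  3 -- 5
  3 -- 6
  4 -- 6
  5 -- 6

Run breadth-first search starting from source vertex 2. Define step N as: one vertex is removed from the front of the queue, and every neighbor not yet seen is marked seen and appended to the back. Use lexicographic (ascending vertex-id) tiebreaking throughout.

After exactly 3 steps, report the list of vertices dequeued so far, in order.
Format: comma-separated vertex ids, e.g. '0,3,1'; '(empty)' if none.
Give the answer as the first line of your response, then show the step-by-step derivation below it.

2,0,1

step 1: dequeue 2; queue=[0,1,3,6]; order=2
step 2: dequeue 0; queue=[1,3,6,4]; order=2,0
step 3: dequeue 1; queue=[3,6,4,5]; order=2,0,1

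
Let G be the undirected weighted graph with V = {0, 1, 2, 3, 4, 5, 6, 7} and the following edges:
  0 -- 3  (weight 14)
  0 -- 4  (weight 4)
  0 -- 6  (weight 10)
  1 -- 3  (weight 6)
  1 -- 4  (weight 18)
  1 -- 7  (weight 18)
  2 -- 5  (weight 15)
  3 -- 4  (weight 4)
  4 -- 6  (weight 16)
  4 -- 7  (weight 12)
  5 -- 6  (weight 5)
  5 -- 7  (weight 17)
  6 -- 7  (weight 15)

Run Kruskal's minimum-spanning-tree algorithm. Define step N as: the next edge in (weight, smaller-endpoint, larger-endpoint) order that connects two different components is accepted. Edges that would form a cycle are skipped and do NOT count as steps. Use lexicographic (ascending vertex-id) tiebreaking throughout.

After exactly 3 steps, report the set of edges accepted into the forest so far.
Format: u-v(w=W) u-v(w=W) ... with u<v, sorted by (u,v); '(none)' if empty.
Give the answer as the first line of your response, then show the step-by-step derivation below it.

0-4(w=4) 3-4(w=4) 5-6(w=5)

step 1: add edge 0-4 (w=4); MST = {0-4(w=4)}
step 2: add edge 3-4 (w=4); MST = {0-4(w=4) 3-4(w=4)}
step 3: add edge 5-6 (w=5); MST = {0-4(w=4) 3-4(w=4) 5-6(w=5)}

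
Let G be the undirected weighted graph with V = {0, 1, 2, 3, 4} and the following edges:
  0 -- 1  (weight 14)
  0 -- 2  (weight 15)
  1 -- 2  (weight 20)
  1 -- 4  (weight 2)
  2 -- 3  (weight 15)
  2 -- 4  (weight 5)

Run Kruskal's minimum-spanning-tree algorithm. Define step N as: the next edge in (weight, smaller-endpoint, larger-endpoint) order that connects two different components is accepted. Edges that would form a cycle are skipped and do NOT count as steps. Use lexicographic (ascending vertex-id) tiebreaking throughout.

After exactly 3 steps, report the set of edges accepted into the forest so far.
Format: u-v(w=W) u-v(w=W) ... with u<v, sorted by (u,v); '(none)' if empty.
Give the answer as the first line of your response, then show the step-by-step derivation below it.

0-1(w=14) 1-4(w=2) 2-4(w=5)

step 1: add edge 1-4 (w=2); MST = {1-4(w=2)}
step 2: add edge 2-4 (w=5); MST = {1-4(w=2) 2-4(w=5)}
step 3: add edge 0-1 (w=14); MST = {0-1(w=14) 1-4(w=2) 2-4(w=5)}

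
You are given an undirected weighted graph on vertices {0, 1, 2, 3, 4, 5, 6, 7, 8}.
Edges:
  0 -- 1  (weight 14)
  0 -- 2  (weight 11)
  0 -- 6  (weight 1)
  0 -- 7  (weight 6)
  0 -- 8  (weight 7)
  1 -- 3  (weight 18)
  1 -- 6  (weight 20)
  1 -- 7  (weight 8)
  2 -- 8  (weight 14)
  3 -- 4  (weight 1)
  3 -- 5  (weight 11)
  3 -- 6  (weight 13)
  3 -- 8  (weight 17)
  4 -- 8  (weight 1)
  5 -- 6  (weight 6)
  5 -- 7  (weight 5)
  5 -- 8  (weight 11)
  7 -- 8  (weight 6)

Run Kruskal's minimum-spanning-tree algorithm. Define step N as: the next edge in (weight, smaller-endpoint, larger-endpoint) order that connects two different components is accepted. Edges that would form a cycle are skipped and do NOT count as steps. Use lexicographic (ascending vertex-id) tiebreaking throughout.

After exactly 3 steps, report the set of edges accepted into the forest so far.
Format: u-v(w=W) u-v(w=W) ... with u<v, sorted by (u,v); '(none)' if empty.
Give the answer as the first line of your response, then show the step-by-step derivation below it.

0-6(w=1) 3-4(w=1) 4-8(w=1)

step 1: add edge 0-6 (w=1); MST = {0-6(w=1)}
step 2: add edge 3-4 (w=1); MST = {0-6(w=1) 3-4(w=1)}
step 3: add edge 4-8 (w=1); MST = {0-6(w=1) 3-4(w=1) 4-8(w=1)}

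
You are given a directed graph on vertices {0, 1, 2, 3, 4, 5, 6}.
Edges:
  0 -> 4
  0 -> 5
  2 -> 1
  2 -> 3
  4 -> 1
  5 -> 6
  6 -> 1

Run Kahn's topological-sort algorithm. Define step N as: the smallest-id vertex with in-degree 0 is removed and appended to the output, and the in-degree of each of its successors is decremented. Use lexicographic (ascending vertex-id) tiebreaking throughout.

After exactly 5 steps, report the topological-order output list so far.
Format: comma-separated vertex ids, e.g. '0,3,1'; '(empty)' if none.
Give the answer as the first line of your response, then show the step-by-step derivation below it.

0,2,3,4,5

step 1: output 0; order=[0]; indeg=(0,3,0,1,0,0,1)
step 2: output 2; order=[0,2]; indeg=(0,2,0,0,0,0,1)
step 3: output 3; order=[0,2,3]; indeg=(0,2,0,0,0,0,1)
step 4: output 4; order=[0,2,3,4]; indeg=(0,1,0,0,0,0,1)
step 5: output 5; order=[0,2,3,4,5]; indeg=(0,1,0,0,0,0,0)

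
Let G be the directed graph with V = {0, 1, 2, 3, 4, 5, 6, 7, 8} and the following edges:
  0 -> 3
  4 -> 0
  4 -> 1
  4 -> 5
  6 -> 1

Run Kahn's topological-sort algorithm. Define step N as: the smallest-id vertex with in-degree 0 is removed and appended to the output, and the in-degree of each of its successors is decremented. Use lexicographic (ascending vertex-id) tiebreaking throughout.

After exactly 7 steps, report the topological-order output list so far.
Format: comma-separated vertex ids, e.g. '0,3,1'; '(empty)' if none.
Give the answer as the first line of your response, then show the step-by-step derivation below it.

2,4,0,3,5,6,1

step 1: output 2; order=[2]; indeg=(1,2,0,1,0,1,0,0,0)
step 2: output 4; order=[2,4]; indeg=(0,1,0,1,0,0,0,0,0)
step 3: output 0; order=[2,4,0]; indeg=(0,1,0,0,0,0,0,0,0)
step 4: output 3; order=[2,4,0,3]; indeg=(0,1,0,0,0,0,0,0,0)
step 5: output 5; order=[2,4,0,3,5]; indeg=(0,1,0,0,0,0,0,0,0)
step 6: output 6; order=[2,4,0,3,5,6]; indeg=(0,0,0,0,0,0,0,0,0)
step 7: output 1; order=[2,4,0,3,5,6,1]; indeg=(0,0,0,0,0,0,0,0,0)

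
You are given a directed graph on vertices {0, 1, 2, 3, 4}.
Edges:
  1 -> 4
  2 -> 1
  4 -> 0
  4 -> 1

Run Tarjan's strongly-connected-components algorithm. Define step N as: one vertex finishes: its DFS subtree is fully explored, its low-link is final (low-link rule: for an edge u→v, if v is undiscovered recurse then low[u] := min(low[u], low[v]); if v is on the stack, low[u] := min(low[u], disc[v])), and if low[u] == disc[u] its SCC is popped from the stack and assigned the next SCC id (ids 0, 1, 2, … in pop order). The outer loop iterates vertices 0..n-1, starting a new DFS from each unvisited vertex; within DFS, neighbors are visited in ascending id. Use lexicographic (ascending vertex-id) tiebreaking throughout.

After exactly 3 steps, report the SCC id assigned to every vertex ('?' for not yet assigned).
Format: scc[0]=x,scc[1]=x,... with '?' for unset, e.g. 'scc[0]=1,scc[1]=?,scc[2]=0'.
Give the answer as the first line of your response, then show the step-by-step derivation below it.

scc[0]=0,scc[1]=1,scc[2]=?,scc[3]=?,scc[4]=1

step 1: low=(low[0]=0,low[1]=?,low[2]=?,low[3]=?,low[4]=?); scc=(scc[0]=0,scc[1]=?,scc[2]=?,scc[3]=?,scc[4]=?)
step 2: low=(low[0]=0,low[1]=1,low[2]=?,low[3]=?,low[4]=1); scc=(scc[0]=0,scc[1]=?,scc[2]=?,scc[3]=?,scc[4]=?)
step 3: low=(low[0]=0,low[1]=1,low[2]=?,low[3]=?,low[4]=1); scc=(scc[0]=0,scc[1]=1,scc[2]=?,scc[3]=?,scc[4]=1)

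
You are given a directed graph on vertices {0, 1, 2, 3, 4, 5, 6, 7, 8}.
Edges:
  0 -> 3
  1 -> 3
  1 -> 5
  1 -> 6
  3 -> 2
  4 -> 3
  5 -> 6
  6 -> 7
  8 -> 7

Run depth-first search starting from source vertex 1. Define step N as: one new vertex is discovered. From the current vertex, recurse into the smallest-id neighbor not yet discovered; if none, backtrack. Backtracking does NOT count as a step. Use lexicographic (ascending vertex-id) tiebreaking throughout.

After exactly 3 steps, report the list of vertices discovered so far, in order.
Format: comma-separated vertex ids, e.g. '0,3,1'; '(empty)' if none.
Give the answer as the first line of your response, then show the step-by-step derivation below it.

1,3,2

step 1: discover 1; path=1; order=1
step 2: discover 3; path=1>3; order=1,3
step 3: discover 2; path=1>3>2; order=1,3,2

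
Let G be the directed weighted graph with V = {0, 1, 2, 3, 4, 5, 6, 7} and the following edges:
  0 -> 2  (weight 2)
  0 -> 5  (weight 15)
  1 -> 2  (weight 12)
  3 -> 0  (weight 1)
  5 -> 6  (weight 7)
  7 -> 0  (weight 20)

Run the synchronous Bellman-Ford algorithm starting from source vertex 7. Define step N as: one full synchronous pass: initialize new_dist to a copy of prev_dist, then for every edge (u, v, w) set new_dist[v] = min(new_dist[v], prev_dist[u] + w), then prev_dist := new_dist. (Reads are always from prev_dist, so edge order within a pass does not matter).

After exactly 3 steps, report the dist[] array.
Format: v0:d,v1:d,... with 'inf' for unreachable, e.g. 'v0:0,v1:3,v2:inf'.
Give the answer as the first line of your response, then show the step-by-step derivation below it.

v0:20,v1:inf,v2:22,v3:inf,v4:inf,v5:35,v6:42,v7:0

step 1: dist = v0:20,v1:inf,v2:inf,v3:inf,v4:inf,v5:inf,v6:inf,v7:0
step 2: dist = v0:20,v1:inf,v2:22,v3:inf,v4:inf,v5:35,v6:inf,v7:0
step 3: dist = v0:20,v1:inf,v2:22,v3:inf,v4:inf,v5:35,v6:42,v7:0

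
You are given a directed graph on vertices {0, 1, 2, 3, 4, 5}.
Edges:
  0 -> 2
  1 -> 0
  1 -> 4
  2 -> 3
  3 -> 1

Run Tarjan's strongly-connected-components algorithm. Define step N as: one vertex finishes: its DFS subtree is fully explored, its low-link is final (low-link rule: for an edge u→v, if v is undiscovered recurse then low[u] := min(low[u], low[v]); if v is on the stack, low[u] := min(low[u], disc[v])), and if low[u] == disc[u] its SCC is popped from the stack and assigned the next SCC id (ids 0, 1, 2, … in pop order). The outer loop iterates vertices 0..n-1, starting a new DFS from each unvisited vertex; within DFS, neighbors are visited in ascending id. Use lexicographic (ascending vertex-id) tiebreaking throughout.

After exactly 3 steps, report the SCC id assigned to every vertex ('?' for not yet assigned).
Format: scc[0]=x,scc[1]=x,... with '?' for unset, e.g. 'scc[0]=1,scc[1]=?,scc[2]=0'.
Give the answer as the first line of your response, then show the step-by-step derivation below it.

scc[0]=?,scc[1]=?,scc[2]=?,scc[3]=?,scc[4]=0,scc[5]=?

step 1: low=(low[0]=0,low[1]=0,low[2]=1,low[3]=2,low[4]=4,low[5]=?); scc=(scc[0]=?,scc[1]=?,scc[2]=?,scc[3]=?,scc[4]=0,scc[5]=?)
step 2: low=(low[0]=0,low[1]=0,low[2]=1,low[3]=2,low[4]=4,low[5]=?); scc=(scc[0]=?,scc[1]=?,scc[2]=?,scc[3]=?,scc[4]=0,scc[5]=?)
step 3: low=(low[0]=0,low[1]=0,low[2]=1,low[3]=0,low[4]=4,low[5]=?); scc=(scc[0]=?,scc[1]=?,scc[2]=?,scc[3]=?,scc[4]=0,scc[5]=?)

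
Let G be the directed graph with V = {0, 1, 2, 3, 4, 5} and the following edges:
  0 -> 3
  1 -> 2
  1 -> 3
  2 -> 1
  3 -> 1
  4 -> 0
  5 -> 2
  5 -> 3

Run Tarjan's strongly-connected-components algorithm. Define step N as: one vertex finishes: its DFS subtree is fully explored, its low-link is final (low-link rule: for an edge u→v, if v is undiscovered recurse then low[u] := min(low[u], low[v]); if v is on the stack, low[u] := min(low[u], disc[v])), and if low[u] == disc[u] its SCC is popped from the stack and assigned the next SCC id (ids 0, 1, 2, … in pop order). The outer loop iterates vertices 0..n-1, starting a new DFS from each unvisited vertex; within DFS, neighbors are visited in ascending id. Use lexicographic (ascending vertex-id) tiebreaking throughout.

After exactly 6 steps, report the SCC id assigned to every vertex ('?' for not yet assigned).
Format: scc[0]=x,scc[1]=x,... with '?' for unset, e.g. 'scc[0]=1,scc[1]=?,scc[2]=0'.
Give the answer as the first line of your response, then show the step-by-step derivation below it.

scc[0]=1,scc[1]=0,scc[2]=0,scc[3]=0,scc[4]=2,scc[5]=3

step 1: low=(low[0]=0,low[1]=2,low[2]=2,low[3]=1,low[4]=?,low[5]=?); scc=(scc[0]=?,scc[1]=?,scc[2]=?,scc[3]=?,scc[4]=?,scc[5]=?)
step 2: low=(low[0]=0,low[1]=1,low[2]=2,low[3]=1,low[4]=?,low[5]=?); scc=(scc[0]=?,scc[1]=?,scc[2]=?,scc[3]=?,scc[4]=?,scc[5]=?)
step 3: low=(low[0]=0,low[1]=1,low[2]=2,low[3]=1,low[4]=?,low[5]=?); scc=(scc[0]=?,scc[1]=0,scc[2]=0,scc[3]=0,scc[4]=?,scc[5]=?)
step 4: low=(low[0]=0,low[1]=1,low[2]=2,low[3]=1,low[4]=?,low[5]=?); scc=(scc[0]=1,scc[1]=0,scc[2]=0,scc[3]=0,scc[4]=?,scc[5]=?)
step 5: low=(low[0]=0,low[1]=1,low[2]=2,low[3]=1,low[4]=4,low[5]=?); scc=(scc[0]=1,scc[1]=0,scc[2]=0,scc[3]=0,scc[4]=2,scc[5]=?)
step 6: low=(low[0]=0,low[1]=1,low[2]=2,low[3]=1,low[4]=4,low[5]=5); scc=(scc[0]=1,scc[1]=0,scc[2]=0,scc[3]=0,scc[4]=2,scc[5]=3)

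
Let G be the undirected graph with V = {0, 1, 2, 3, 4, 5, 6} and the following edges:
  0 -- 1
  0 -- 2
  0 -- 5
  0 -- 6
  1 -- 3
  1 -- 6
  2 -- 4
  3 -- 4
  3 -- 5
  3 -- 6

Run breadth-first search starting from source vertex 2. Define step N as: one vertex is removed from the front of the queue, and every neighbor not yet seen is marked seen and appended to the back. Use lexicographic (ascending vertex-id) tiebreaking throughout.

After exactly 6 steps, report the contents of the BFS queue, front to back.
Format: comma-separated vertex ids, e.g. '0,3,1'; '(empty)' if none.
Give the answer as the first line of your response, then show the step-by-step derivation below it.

3

step 1: dequeue 2; queue=[0,4]; order=2
step 2: dequeue 0; queue=[4,1,5,6]; order=2,0
step 3: dequeue 4; queue=[1,5,6,3]; order=2,0,4
step 4: dequeue 1; queue=[5,6,3]; order=2,0,4,1
step 5: dequeue 5; queue=[6,3]; order=2,0,4,1,5
step 6: dequeue 6; queue=[3]; order=2,0,4,1,5,6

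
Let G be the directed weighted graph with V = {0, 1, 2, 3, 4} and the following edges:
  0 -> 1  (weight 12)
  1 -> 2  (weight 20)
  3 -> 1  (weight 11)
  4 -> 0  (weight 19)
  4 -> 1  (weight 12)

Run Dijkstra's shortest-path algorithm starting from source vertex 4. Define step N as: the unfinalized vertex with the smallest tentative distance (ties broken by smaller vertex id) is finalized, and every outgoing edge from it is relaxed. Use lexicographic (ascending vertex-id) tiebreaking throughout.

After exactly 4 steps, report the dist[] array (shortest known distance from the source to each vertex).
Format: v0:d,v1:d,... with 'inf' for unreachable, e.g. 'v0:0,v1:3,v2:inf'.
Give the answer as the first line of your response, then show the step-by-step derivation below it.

v0:19,v1:12,v2:32,v3:inf,v4:0

step 1: dist = v0:19,v1:12,v2:inf,v3:inf,v4:0
step 2: dist = v0:19,v1:12,v2:32,v3:inf,v4:0
step 3: dist = v0:19,v1:12,v2:32,v3:inf,v4:0
step 4: dist = v0:19,v1:12,v2:32,v3:inf,v4:0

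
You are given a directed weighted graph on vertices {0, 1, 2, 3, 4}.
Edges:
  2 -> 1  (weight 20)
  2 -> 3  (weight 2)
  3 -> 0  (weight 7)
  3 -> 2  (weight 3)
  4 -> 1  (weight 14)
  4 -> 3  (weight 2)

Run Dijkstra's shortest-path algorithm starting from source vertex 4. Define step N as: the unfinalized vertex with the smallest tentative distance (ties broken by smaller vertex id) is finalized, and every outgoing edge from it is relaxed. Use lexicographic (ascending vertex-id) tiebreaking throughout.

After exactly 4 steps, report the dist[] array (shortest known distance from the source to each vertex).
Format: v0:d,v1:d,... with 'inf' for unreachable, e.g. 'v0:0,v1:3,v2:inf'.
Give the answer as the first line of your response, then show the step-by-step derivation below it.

v0:9,v1:14,v2:5,v3:2,v4:0

step 1: dist = v0:inf,v1:14,v2:inf,v3:2,v4:0
step 2: dist = v0:9,v1:14,v2:5,v3:2,v4:0
step 3: dist = v0:9,v1:14,v2:5,v3:2,v4:0
step 4: dist = v0:9,v1:14,v2:5,v3:2,v4:0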